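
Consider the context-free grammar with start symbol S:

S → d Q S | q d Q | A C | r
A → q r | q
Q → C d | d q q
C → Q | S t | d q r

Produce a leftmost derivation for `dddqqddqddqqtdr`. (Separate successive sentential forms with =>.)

S => dQS => dCdS => dStdS => ddQStdS => ddCdStdS => ddQdStdS => ddCddStdS => ddQddStdS => dddqqddStdS => dddqqddqdQtdS => dddqqddqddqqtdS => dddqqddqddqqtdr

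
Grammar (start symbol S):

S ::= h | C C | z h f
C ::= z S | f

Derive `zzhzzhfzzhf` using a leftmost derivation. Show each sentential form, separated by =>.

S => CC   [S ::= C C]
CC => zSC   [C ::= z S]
zSC => zCCC   [S ::= C C]
zCCC => zzSCC   [C ::= z S]
zzSCC => zzhCC   [S ::= h]
zzhCC => zzhzSC   [C ::= z S]
zzhzSC => zzhzzhfC   [S ::= z h f]
zzhzzhfC => zzhzzhfzS   [C ::= z S]
zzhzzhfzS => zzhzzhfzzhf   [S ::= z h f]

S => CC => zSC => zCCC => zzSCC => zzhCC => zzhzSC => zzhzzhfC => zzhzzhfzS => zzhzzhfzzhf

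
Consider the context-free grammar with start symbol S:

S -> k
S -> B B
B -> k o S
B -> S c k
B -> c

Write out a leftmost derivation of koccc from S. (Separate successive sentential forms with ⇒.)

S ⇒ BB   [S -> B B]
BB ⇒ koSB   [B -> k o S]
koSB ⇒ koBBB   [S -> B B]
koBBB ⇒ kocBB   [B -> c]
kocBB ⇒ koccB   [B -> c]
koccB ⇒ koccc   [B -> c]

S⇒BB⇒koSB⇒koBBB⇒kocBB⇒koccB⇒koccc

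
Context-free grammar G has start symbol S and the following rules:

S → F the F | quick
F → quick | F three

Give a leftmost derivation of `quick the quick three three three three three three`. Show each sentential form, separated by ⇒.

S ⇒ F the F   [S → F the F]
F the F ⇒ quick the F   [F → quick]
quick the F ⇒ quick the F three   [F → F three]
quick the F three ⇒ quick the F three three   [F → F three]
quick the F three three ⇒ quick the F three three three   [F → F three]
quick the F three three three ⇒ quick the F three three three three   [F → F three]
quick the F three three three three ⇒ quick the F three three three three three   [F → F three]
quick the F three three three three three ⇒ quick the F three three three three three three   [F → F three]
quick the F three three three three three three ⇒ quick the quick three three three three three three   [F → quick]

S ⇒ F the F ⇒ quick the F ⇒ quick the F three ⇒ quick the F three three ⇒ quick the F three three three ⇒ quick the F three three three three ⇒ quick the F three three three three three ⇒ quick the F three three three three three three ⇒ quick the quick three three three three three three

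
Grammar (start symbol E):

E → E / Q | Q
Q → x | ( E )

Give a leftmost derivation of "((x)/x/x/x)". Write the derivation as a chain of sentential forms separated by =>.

E => Q   [E → Q]
Q => (E)   [Q → ( E )]
(E) => (E/Q)   [E → E / Q]
(E/Q) => (E/Q/Q)   [E → E / Q]
(E/Q/Q) => (E/Q/Q/Q)   [E → E / Q]
(E/Q/Q/Q) => (Q/Q/Q/Q)   [E → Q]
(Q/Q/Q/Q) => ((E)/Q/Q/Q)   [Q → ( E )]
((E)/Q/Q/Q) => ((Q)/Q/Q/Q)   [E → Q]
((Q)/Q/Q/Q) => ((x)/Q/Q/Q)   [Q → x]
((x)/Q/Q/Q) => ((x)/x/Q/Q)   [Q → x]
((x)/x/Q/Q) => ((x)/x/x/Q)   [Q → x]
((x)/x/x/Q) => ((x)/x/x/x)   [Q → x]

E => Q => (E) => (E/Q) => (E/Q/Q) => (E/Q/Q/Q) => (Q/Q/Q/Q) => ((E)/Q/Q/Q) => ((Q)/Q/Q/Q) => ((x)/Q/Q/Q) => ((x)/x/Q/Q) => ((x)/x/x/Q) => ((x)/x/x/x)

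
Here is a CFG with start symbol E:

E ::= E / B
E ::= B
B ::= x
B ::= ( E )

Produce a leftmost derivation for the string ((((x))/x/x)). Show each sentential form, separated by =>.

E => B   [E ::= B]
B => (E)   [B ::= ( E )]
(E) => (B)   [E ::= B]
(B) => ((E))   [B ::= ( E )]
((E)) => ((E/B))   [E ::= E / B]
((E/B)) => ((E/B/B))   [E ::= E / B]
((E/B/B)) => ((B/B/B))   [E ::= B]
((B/B/B)) => (((E)/B/B))   [B ::= ( E )]
(((E)/B/B)) => (((B)/B/B))   [E ::= B]
(((B)/B/B)) => ((((E))/B/B))   [B ::= ( E )]
((((E))/B/B)) => ((((B))/B/B))   [E ::= B]
((((B))/B/B)) => ((((x))/B/B))   [B ::= x]
((((x))/B/B)) => ((((x))/x/B))   [B ::= x]
((((x))/x/B)) => ((((x))/x/x))   [B ::= x]

E => B => (E) => (B) => ((E)) => ((E/B)) => ((E/B/B)) => ((B/B/B)) => (((E)/B/B)) => (((B)/B/B)) => ((((E))/B/B)) => ((((B))/B/B)) => ((((x))/B/B)) => ((((x))/x/B)) => ((((x))/x/x))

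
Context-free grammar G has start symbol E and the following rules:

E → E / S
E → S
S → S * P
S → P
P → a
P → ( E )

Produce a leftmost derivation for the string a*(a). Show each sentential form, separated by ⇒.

E ⇒ S ⇒ S*P ⇒ P*P ⇒ a*P ⇒ a*(E) ⇒ a*(S) ⇒ a*(P) ⇒ a*(a)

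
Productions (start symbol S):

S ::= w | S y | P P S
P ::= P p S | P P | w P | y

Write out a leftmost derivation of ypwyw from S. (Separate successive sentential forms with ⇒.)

S ⇒ PPS ⇒ PpSPS ⇒ ypSPS ⇒ ypwPS ⇒ ypwyS ⇒ ypwyw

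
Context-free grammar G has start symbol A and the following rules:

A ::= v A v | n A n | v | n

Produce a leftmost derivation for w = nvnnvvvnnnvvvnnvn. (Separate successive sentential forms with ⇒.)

A ⇒ nAn   [A ::= n A n]
nAn ⇒ nvAvn   [A ::= v A v]
nvAvn ⇒ nvnAnvn   [A ::= n A n]
nvnAnvn ⇒ nvnnAnnvn   [A ::= n A n]
nvnnAnnvn ⇒ nvnnvAvnnvn   [A ::= v A v]
nvnnvAvnnvn ⇒ nvnnvvAvvnnvn   [A ::= v A v]
nvnnvvAvvnnvn ⇒ nvnnvvvAvvvnnvn   [A ::= v A v]
nvnnvvvAvvvnnvn ⇒ nvnnvvvnAnvvvnnvn   [A ::= n A n]
nvnnvvvnAnvvvnnvn ⇒ nvnnvvvnnnvvvnnvn   [A ::= n]

A⇒nAn⇒nvAvn⇒nvnAnvn⇒nvnnAnnvn⇒nvnnvAvnnvn⇒nvnnvvAvvnnvn⇒nvnnvvvAvvvnnvn⇒nvnnvvvnAnvvvnnvn⇒nvnnvvvnnnvvvnnvn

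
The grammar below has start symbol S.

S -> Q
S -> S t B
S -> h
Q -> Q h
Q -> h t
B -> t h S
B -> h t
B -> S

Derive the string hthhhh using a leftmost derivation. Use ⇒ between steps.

S ⇒ Q ⇒ Qh ⇒ Qhh ⇒ Qhhh ⇒ Qhhhh ⇒ hthhhh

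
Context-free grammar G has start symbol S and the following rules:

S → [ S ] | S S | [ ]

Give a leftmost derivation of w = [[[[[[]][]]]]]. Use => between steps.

S => [S]   [S → [ S ]]
[S] => [[S]]   [S → [ S ]]
[[S]] => [[[S]]]   [S → [ S ]]
[[[S]]] => [[[[S]]]]   [S → [ S ]]
[[[[S]]]] => [[[[SS]]]]   [S → S S]
[[[[SS]]]] => [[[[[S]S]]]]   [S → [ S ]]
[[[[[S]S]]]] => [[[[[[]]S]]]]   [S → [ ]]
[[[[[[]]S]]]] => [[[[[[]][]]]]]   [S → [ ]]

S=>[S]=>[[S]]=>[[[S]]]=>[[[[S]]]]=>[[[[SS]]]]=>[[[[[S]S]]]]=>[[[[[[]]S]]]]=>[[[[[[]][]]]]]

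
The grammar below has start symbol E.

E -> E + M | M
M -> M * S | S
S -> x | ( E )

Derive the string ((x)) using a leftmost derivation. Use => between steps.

E=>M=>S=>(E)=>(M)=>(S)=>((E))=>((M))=>((S))=>((x))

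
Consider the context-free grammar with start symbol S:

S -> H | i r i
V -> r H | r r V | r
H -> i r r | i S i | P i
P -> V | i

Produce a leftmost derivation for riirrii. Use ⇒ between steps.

S ⇒ H ⇒ Pi ⇒ Vi ⇒ rHi ⇒ riSii ⇒ riHii ⇒ riirrii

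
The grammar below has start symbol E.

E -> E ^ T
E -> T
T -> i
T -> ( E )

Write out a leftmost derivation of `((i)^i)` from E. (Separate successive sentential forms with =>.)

E => T => (E) => (E^T) => (T^T) => ((E)^T) => ((T)^T) => ((i)^T) => ((i)^i)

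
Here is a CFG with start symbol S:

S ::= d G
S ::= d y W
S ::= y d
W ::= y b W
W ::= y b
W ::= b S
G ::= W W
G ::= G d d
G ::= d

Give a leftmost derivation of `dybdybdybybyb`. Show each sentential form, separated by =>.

S => dyW => dybS => dybdyW => dybdybS => dybdybdG => dybdybdWW => dybdybdybWW => dybdybdybybW => dybdybdybybyb

S => dyW   [S ::= d y W]
dyW => dybS   [W ::= b S]
dybS => dybdyW   [S ::= d y W]
dybdyW => dybdybS   [W ::= b S]
dybdybS => dybdybdG   [S ::= d G]
dybdybdG => dybdybdWW   [G ::= W W]
dybdybdWW => dybdybdybWW   [W ::= y b W]
dybdybdybWW => dybdybdybybW   [W ::= y b]
dybdybdybybW => dybdybdybybyb   [W ::= y b]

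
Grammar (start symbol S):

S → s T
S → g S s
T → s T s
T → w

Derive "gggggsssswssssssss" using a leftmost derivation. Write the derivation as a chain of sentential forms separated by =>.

S => gSs => ggSss => gggSsss => ggggSssss => gggggSsssss => gggggsTsssss => gggggssTssssss => gggggsssTsssssss => gggggssssTssssssss => gggggsssswssssssss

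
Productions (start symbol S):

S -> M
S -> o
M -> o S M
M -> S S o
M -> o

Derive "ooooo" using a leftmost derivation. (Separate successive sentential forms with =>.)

S => M => SSo => oSo => oMo => oSSoo => ooSoo => ooooo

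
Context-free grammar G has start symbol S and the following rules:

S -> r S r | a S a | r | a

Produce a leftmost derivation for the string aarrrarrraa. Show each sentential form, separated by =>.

S => aSa => aaSaa => aarSraa => aarrSrraa => aarrrSrrraa => aarrrarrraa

S => aSa   [S -> a S a]
aSa => aaSaa   [S -> a S a]
aaSaa => aarSraa   [S -> r S r]
aarSraa => aarrSrraa   [S -> r S r]
aarrSrraa => aarrrSrrraa   [S -> r S r]
aarrrSrrraa => aarrrarrraa   [S -> a]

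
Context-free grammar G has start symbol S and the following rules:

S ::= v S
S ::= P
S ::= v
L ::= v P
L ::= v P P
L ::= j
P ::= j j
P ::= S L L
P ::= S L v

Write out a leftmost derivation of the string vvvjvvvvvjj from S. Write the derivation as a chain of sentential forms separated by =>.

S => vS   [S ::= v S]
vS => vP   [S ::= P]
vP => vSLL   [P ::= S L L]
vSLL => vvSLL   [S ::= v S]
vvSLL => vvvLL   [S ::= v]
vvvLL => vvvjL   [L ::= j]
vvvjL => vvvjvP   [L ::= v P]
vvvjvP => vvvjvSLL   [P ::= S L L]
vvvjvSLL => vvvjvvSLL   [S ::= v S]
vvvjvvSLL => vvvjvvvSLL   [S ::= v S]
vvvjvvvSLL => vvvjvvvvSLL   [S ::= v S]
vvvjvvvvSLL => vvvjvvvvvLL   [S ::= v]
vvvjvvvvvLL => vvvjvvvvvjL   [L ::= j]
vvvjvvvvvjL => vvvjvvvvvjj   [L ::= j]

S=>vS=>vP=>vSLL=>vvSLL=>vvvLL=>vvvjL=>vvvjvP=>vvvjvSLL=>vvvjvvSLL=>vvvjvvvSLL=>vvvjvvvvSLL=>vvvjvvvvvLL=>vvvjvvvvvjL=>vvvjvvvvvjj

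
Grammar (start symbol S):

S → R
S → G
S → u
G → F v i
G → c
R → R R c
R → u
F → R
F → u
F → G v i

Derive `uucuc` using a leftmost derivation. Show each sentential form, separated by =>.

S=>R=>RRc=>RRcRc=>uRcRc=>uucRc=>uucuc

S => R   [S → R]
R => RRc   [R → R R c]
RRc => RRcRc   [R → R R c]
RRcRc => uRcRc   [R → u]
uRcRc => uucRc   [R → u]
uucRc => uucuc   [R → u]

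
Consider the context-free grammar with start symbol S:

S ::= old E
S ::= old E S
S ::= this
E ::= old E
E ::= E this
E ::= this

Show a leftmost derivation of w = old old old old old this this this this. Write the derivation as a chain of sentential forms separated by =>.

S => old E S   [S ::= old E S]
old E S => old old E S   [E ::= old E]
old old E S => old old E this S   [E ::= E this]
old old E this S => old old old E this S   [E ::= old E]
old old old E this S => old old old E this this S   [E ::= E this]
old old old E this this S => old old old old E this this S   [E ::= old E]
old old old old E this this S => old old old old old E this this S   [E ::= old E]
old old old old old E this this S => old old old old old this this this S   [E ::= this]
old old old old old this this this S => old old old old old this this this this   [S ::= this]

S => old E S => old old E S => old old E this S => old old old E this S => old old old E this this S => old old old old E this this S => old old old old old E this this S => old old old old old this this this S => old old old old old this this this this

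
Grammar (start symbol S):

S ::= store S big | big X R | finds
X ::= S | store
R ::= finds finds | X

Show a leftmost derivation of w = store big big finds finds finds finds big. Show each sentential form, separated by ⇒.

S ⇒ store S big ⇒ store big X R big ⇒ store big S R big ⇒ store big big X R R big ⇒ store big big S R R big ⇒ store big big finds R R big ⇒ store big big finds X R big ⇒ store big big finds S R big ⇒ store big big finds finds R big ⇒ store big big finds finds finds finds big

S ⇒ store S big   [S ::= store S big]
store S big ⇒ store big X R big   [S ::= big X R]
store big X R big ⇒ store big S R big   [X ::= S]
store big S R big ⇒ store big big X R R big   [S ::= big X R]
store big big X R R big ⇒ store big big S R R big   [X ::= S]
store big big S R R big ⇒ store big big finds R R big   [S ::= finds]
store big big finds R R big ⇒ store big big finds X R big   [R ::= X]
store big big finds X R big ⇒ store big big finds S R big   [X ::= S]
store big big finds S R big ⇒ store big big finds finds R big   [S ::= finds]
store big big finds finds R big ⇒ store big big finds finds finds finds big   [R ::= finds finds]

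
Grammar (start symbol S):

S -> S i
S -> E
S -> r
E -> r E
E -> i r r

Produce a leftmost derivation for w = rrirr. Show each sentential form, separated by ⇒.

S ⇒ E ⇒ rE ⇒ rrE ⇒ rrirr

S ⇒ E   [S -> E]
E ⇒ rE   [E -> r E]
rE ⇒ rrE   [E -> r E]
rrE ⇒ rrirr   [E -> i r r]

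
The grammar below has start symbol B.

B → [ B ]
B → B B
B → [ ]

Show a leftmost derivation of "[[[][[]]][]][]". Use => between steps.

B => BB => [B]B => [BB]B => [[B]B]B => [[BB]B]B => [[[]B]B]B => [[[][B]]B]B => [[[][[]]]B]B => [[[][[]]][]]B => [[[][[]]][]][]

B => BB   [B → B B]
BB => [B]B   [B → [ B ]]
[B]B => [BB]B   [B → B B]
[BB]B => [[B]B]B   [B → [ B ]]
[[B]B]B => [[BB]B]B   [B → B B]
[[BB]B]B => [[[]B]B]B   [B → [ ]]
[[[]B]B]B => [[[][B]]B]B   [B → [ B ]]
[[[][B]]B]B => [[[][[]]]B]B   [B → [ ]]
[[[][[]]]B]B => [[[][[]]][]]B   [B → [ ]]
[[[][[]]][]]B => [[[][[]]][]][]   [B → [ ]]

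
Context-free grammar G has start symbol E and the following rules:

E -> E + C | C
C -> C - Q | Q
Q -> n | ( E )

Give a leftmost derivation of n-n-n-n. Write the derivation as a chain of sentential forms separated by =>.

E=>C=>C-Q=>C-Q-Q=>C-Q-Q-Q=>Q-Q-Q-Q=>n-Q-Q-Q=>n-n-Q-Q=>n-n-n-Q=>n-n-n-n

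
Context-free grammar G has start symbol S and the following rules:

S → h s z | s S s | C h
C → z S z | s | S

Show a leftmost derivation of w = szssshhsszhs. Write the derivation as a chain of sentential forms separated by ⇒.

S ⇒ sSs ⇒ sChs ⇒ szSzhs ⇒ szsSszhs ⇒ szssSsszhs ⇒ szssChsszhs ⇒ szssShsszhs ⇒ szssChhsszhs ⇒ szssshhsszhs

S ⇒ sSs   [S → s S s]
sSs ⇒ sChs   [S → C h]
sChs ⇒ szSzhs   [C → z S z]
szSzhs ⇒ szsSszhs   [S → s S s]
szsSszhs ⇒ szssSsszhs   [S → s S s]
szssSsszhs ⇒ szssChsszhs   [S → C h]
szssChsszhs ⇒ szssShsszhs   [C → S]
szssShsszhs ⇒ szssChhsszhs   [S → C h]
szssChhsszhs ⇒ szssshhsszhs   [C → s]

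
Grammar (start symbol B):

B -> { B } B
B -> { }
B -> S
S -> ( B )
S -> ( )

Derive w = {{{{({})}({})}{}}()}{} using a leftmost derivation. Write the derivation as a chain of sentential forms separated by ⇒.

B ⇒ {B}B   [B -> { B } B]
{B}B ⇒ {{B}B}B   [B -> { B } B]
{{B}B}B ⇒ {{{B}B}B}B   [B -> { B } B]
{{{B}B}B}B ⇒ {{{{B}B}B}B}B   [B -> { B } B]
{{{{B}B}B}B}B ⇒ {{{{S}B}B}B}B   [B -> S]
{{{{S}B}B}B}B ⇒ {{{{(B)}B}B}B}B   [S -> ( B )]
{{{{(B)}B}B}B}B ⇒ {{{{({})}B}B}B}B   [B -> { }]
{{{{({})}B}B}B}B ⇒ {{{{({})}S}B}B}B   [B -> S]
{{{{({})}S}B}B}B ⇒ {{{{({})}(B)}B}B}B   [S -> ( B )]
{{{{({})}(B)}B}B}B ⇒ {{{{({})}({})}B}B}B   [B -> { }]
{{{{({})}({})}B}B}B ⇒ {{{{({})}({})}{}}B}B   [B -> { }]
{{{{({})}({})}{}}B}B ⇒ {{{{({})}({})}{}}S}B   [B -> S]
{{{{({})}({})}{}}S}B ⇒ {{{{({})}({})}{}}()}B   [S -> ( )]
{{{{({})}({})}{}}()}B ⇒ {{{{({})}({})}{}}()}{}   [B -> { }]

B ⇒ {B}B ⇒ {{B}B}B ⇒ {{{B}B}B}B ⇒ {{{{B}B}B}B}B ⇒ {{{{S}B}B}B}B ⇒ {{{{(B)}B}B}B}B ⇒ {{{{({})}B}B}B}B ⇒ {{{{({})}S}B}B}B ⇒ {{{{({})}(B)}B}B}B ⇒ {{{{({})}({})}B}B}B ⇒ {{{{({})}({})}{}}B}B ⇒ {{{{({})}({})}{}}S}B ⇒ {{{{({})}({})}{}}()}B ⇒ {{{{({})}({})}{}}()}{}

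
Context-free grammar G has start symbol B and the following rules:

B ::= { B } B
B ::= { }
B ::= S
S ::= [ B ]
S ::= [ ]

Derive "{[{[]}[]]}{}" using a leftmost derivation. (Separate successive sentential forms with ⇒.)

B⇒{B}B⇒{S}B⇒{[B]}B⇒{[{B}B]}B⇒{[{S}B]}B⇒{[{[]}B]}B⇒{[{[]}S]}B⇒{[{[]}[]]}B⇒{[{[]}[]]}{}

B ⇒ {B}B   [B ::= { B } B]
{B}B ⇒ {S}B   [B ::= S]
{S}B ⇒ {[B]}B   [S ::= [ B ]]
{[B]}B ⇒ {[{B}B]}B   [B ::= { B } B]
{[{B}B]}B ⇒ {[{S}B]}B   [B ::= S]
{[{S}B]}B ⇒ {[{[]}B]}B   [S ::= [ ]]
{[{[]}B]}B ⇒ {[{[]}S]}B   [B ::= S]
{[{[]}S]}B ⇒ {[{[]}[]]}B   [S ::= [ ]]
{[{[]}[]]}B ⇒ {[{[]}[]]}{}   [B ::= { }]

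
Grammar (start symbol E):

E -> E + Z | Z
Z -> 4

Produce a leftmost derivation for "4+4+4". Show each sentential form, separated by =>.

E=>E+Z=>E+Z+Z=>Z+Z+Z=>4+Z+Z=>4+4+Z=>4+4+4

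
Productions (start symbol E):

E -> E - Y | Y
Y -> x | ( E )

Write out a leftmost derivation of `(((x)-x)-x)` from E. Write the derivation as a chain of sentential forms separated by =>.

E => Y => (E) => (E-Y) => (Y-Y) => ((E)-Y) => ((E-Y)-Y) => ((Y-Y)-Y) => (((E)-Y)-Y) => (((Y)-Y)-Y) => (((x)-Y)-Y) => (((x)-x)-Y) => (((x)-x)-x)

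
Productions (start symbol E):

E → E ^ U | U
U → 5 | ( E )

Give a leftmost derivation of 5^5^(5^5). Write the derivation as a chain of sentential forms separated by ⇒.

E ⇒ E^U ⇒ E^U^U ⇒ U^U^U ⇒ 5^U^U ⇒ 5^5^U ⇒ 5^5^(E) ⇒ 5^5^(E^U) ⇒ 5^5^(U^U) ⇒ 5^5^(5^U) ⇒ 5^5^(5^5)

E ⇒ E^U   [E → E ^ U]
E^U ⇒ E^U^U   [E → E ^ U]
E^U^U ⇒ U^U^U   [E → U]
U^U^U ⇒ 5^U^U   [U → 5]
5^U^U ⇒ 5^5^U   [U → 5]
5^5^U ⇒ 5^5^(E)   [U → ( E )]
5^5^(E) ⇒ 5^5^(E^U)   [E → E ^ U]
5^5^(E^U) ⇒ 5^5^(U^U)   [E → U]
5^5^(U^U) ⇒ 5^5^(5^U)   [U → 5]
5^5^(5^U) ⇒ 5^5^(5^5)   [U → 5]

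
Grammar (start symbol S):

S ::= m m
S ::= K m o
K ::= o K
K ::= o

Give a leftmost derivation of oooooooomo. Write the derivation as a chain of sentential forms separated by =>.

S => Kmo => oKmo => ooKmo => oooKmo => ooooKmo => oooooKmo => ooooooKmo => oooooooKmo => oooooooomo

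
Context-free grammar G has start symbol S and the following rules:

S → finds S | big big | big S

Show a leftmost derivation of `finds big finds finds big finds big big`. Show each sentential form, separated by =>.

S => finds S => finds big S => finds big finds S => finds big finds finds S => finds big finds finds big S => finds big finds finds big finds S => finds big finds finds big finds big big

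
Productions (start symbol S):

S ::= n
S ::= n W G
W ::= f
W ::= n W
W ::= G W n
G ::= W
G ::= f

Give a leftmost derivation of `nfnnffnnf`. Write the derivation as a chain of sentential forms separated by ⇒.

S ⇒ nWG ⇒ nGWnG ⇒ nfWnG ⇒ nfGWnnG ⇒ nfWWnnG ⇒ nfnWWnnG ⇒ nfnnWWnnG ⇒ nfnnfWnnG ⇒ nfnnffnnG ⇒ nfnnffnnf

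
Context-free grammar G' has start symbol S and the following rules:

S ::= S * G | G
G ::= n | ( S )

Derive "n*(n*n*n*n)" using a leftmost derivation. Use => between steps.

S=>S*G=>G*G=>n*G=>n*(S)=>n*(S*G)=>n*(S*G*G)=>n*(S*G*G*G)=>n*(G*G*G*G)=>n*(n*G*G*G)=>n*(n*n*G*G)=>n*(n*n*n*G)=>n*(n*n*n*n)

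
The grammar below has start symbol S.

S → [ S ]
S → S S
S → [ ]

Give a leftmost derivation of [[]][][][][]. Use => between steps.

S => SS   [S → S S]
SS => SSS   [S → S S]
SSS => SSSS   [S → S S]
SSSS => SSSSS   [S → S S]
SSSSS => [S]SSSS   [S → [ S ]]
[S]SSSS => [[]]SSSS   [S → [ ]]
[[]]SSSS => [[]][]SSS   [S → [ ]]
[[]][]SSS => [[]][][]SS   [S → [ ]]
[[]][][]SS => [[]][][][]S   [S → [ ]]
[[]][][][]S => [[]][][][][]   [S → [ ]]

S => SS => SSS => SSSS => SSSSS => [S]SSSS => [[]]SSSS => [[]][]SSS => [[]][][]SS => [[]][][][]S => [[]][][][][]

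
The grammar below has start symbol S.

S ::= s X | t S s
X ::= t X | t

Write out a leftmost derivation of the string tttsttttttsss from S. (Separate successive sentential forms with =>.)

S => tSs => ttSss => tttSsss => tttsXsss => tttstXsss => tttsttXsss => tttstttXsss => tttsttttXsss => tttstttttXsss => tttsttttttsss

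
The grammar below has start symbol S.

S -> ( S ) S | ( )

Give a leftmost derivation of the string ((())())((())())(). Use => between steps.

S => (S)S   [S -> ( S ) S]
(S)S => ((S)S)S   [S -> ( S ) S]
((S)S)S => ((())S)S   [S -> ( )]
((())S)S => ((())())S   [S -> ( )]
((())())S => ((())())(S)S   [S -> ( S ) S]
((())())(S)S => ((())())((S)S)S   [S -> ( S ) S]
((())())((S)S)S => ((())())((())S)S   [S -> ( )]
((())())((())S)S => ((())())((())())S   [S -> ( )]
((())())((())())S => ((())())((())())()   [S -> ( )]

S=>(S)S=>((S)S)S=>((())S)S=>((())())S=>((())())(S)S=>((())())((S)S)S=>((())())((())S)S=>((())())((())())S=>((())())((())())()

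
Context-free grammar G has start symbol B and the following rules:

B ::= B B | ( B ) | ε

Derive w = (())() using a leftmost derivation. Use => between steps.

B => BB   [B ::= B B]
BB => BBB   [B ::= B B]
BBB => BBBB   [B ::= B B]
BBBB => BBBBB   [B ::= B B]
BBBBB => (B)BBBB   [B ::= ( B )]
(B)BBBB => ((B))BBBB   [B ::= ( B )]
((B))BBBB => (())BBBB   [B ::= ε]
(())BBBB => (())(B)BBB   [B ::= ( B )]
(())(B)BBB => (())()BBB   [B ::= ε]
(())()BBB => (())()BB   [B ::= ε]
(())()BB => (())()B   [B ::= ε]
(())()B => (())()   [B ::= ε]

B => BB => BBB => BBBB => BBBBB => (B)BBBB => ((B))BBBB => (())BBBB => (())(B)BBB => (())()BBB => (())()BB => (())()B => (())()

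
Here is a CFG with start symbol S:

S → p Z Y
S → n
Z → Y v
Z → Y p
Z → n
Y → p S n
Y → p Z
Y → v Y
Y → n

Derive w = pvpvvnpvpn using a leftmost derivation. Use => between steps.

S => pZY   [S → p Z Y]
pZY => pYvY   [Z → Y v]
pYvY => pvYvY   [Y → v Y]
pvYvY => pvpZvY   [Y → p Z]
pvpZvY => pvpYpvY   [Z → Y p]
pvpYpvY => pvpvYpvY   [Y → v Y]
pvpvYpvY => pvpvvYpvY   [Y → v Y]
pvpvvYpvY => pvpvvnpvY   [Y → n]
pvpvvnpvY => pvpvvnpvpZ   [Y → p Z]
pvpvvnpvpZ => pvpvvnpvpn   [Z → n]

S => pZY => pYvY => pvYvY => pvpZvY => pvpYpvY => pvpvYpvY => pvpvvYpvY => pvpvvnpvY => pvpvvnpvpZ => pvpvvnpvpn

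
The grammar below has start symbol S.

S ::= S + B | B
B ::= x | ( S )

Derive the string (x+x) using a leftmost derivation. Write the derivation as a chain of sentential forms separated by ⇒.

S ⇒ B ⇒ (S) ⇒ (S+B) ⇒ (B+B) ⇒ (x+B) ⇒ (x+x)

S ⇒ B   [S ::= B]
B ⇒ (S)   [B ::= ( S )]
(S) ⇒ (S+B)   [S ::= S + B]
(S+B) ⇒ (B+B)   [S ::= B]
(B+B) ⇒ (x+B)   [B ::= x]
(x+B) ⇒ (x+x)   [B ::= x]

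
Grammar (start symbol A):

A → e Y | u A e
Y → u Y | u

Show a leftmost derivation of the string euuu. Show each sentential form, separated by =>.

A => eY => euY => euuY => euuu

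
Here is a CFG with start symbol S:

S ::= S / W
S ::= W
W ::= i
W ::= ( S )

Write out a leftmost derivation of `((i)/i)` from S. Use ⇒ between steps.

S ⇒ W ⇒ (S) ⇒ (S/W) ⇒ (W/W) ⇒ ((S)/W) ⇒ ((W)/W) ⇒ ((i)/W) ⇒ ((i)/i)

S ⇒ W   [S ::= W]
W ⇒ (S)   [W ::= ( S )]
(S) ⇒ (S/W)   [S ::= S / W]
(S/W) ⇒ (W/W)   [S ::= W]
(W/W) ⇒ ((S)/W)   [W ::= ( S )]
((S)/W) ⇒ ((W)/W)   [S ::= W]
((W)/W) ⇒ ((i)/W)   [W ::= i]
((i)/W) ⇒ ((i)/i)   [W ::= i]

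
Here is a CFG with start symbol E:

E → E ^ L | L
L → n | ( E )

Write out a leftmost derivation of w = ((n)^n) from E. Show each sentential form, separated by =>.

E => L => (E) => (E^L) => (L^L) => ((E)^L) => ((L)^L) => ((n)^L) => ((n)^n)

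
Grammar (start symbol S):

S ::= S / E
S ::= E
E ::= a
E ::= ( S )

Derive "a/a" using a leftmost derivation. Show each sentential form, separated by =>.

S => S/E   [S ::= S / E]
S/E => E/E   [S ::= E]
E/E => a/E   [E ::= a]
a/E => a/a   [E ::= a]

S=>S/E=>E/E=>a/E=>a/a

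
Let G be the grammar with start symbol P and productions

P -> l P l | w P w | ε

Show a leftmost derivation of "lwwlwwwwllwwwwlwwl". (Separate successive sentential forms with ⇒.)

P ⇒ lPl   [P -> l P l]
lPl ⇒ lwPwl   [P -> w P w]
lwPwl ⇒ lwwPwwl   [P -> w P w]
lwwPwwl ⇒ lwwlPlwwl   [P -> l P l]
lwwlPlwwl ⇒ lwwlwPwlwwl   [P -> w P w]
lwwlwPwlwwl ⇒ lwwlwwPwwlwwl   [P -> w P w]
lwwlwwPwwlwwl ⇒ lwwlwwwPwwwlwwl   [P -> w P w]
lwwlwwwPwwwlwwl ⇒ lwwlwwwwPwwwwlwwl   [P -> w P w]
lwwlwwwwPwwwwlwwl ⇒ lwwlwwwwlPlwwwwlwwl   [P -> l P l]
lwwlwwwwlPlwwwwlwwl ⇒ lwwlwwwwllwwwwlwwl   [P -> ε]

P ⇒ lPl ⇒ lwPwl ⇒ lwwPwwl ⇒ lwwlPlwwl ⇒ lwwlwPwlwwl ⇒ lwwlwwPwwlwwl ⇒ lwwlwwwPwwwlwwl ⇒ lwwlwwwwPwwwwlwwl ⇒ lwwlwwwwlPlwwwwlwwl ⇒ lwwlwwwwllwwwwlwwl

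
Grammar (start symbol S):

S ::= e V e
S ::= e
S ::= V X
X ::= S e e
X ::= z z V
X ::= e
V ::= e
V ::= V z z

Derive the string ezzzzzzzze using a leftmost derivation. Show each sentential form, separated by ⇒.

S ⇒ VX ⇒ VzzX ⇒ VzzzzX ⇒ VzzzzzzX ⇒ VzzzzzzzzX ⇒ ezzzzzzzzX ⇒ ezzzzzzzze

S ⇒ VX   [S ::= V X]
VX ⇒ VzzX   [V ::= V z z]
VzzX ⇒ VzzzzX   [V ::= V z z]
VzzzzX ⇒ VzzzzzzX   [V ::= V z z]
VzzzzzzX ⇒ VzzzzzzzzX   [V ::= V z z]
VzzzzzzzzX ⇒ ezzzzzzzzX   [V ::= e]
ezzzzzzzzX ⇒ ezzzzzzzze   [X ::= e]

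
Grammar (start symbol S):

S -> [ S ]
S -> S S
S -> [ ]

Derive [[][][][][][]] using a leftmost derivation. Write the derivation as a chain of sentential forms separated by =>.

S => [S] => [SS] => [SSS] => [SSSS] => [SSSSS] => [SSSSSS] => [[]SSSSS] => [[][]SSSS] => [[][][]SSS] => [[][][][]SS] => [[][][][][]S] => [[][][][][][]]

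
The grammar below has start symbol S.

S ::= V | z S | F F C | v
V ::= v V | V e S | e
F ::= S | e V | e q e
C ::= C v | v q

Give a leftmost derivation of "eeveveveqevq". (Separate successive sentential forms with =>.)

S=>FFC=>SFC=>VFC=>VeSFC=>VeSeSFC=>VeSeSeSFC=>eeSeSeSFC=>eeveSeSFC=>eeveveSFC=>eevevevFC=>eeveveveqeC=>eeveveveqevq

S => FFC   [S ::= F F C]
FFC => SFC   [F ::= S]
SFC => VFC   [S ::= V]
VFC => VeSFC   [V ::= V e S]
VeSFC => VeSeSFC   [V ::= V e S]
VeSeSFC => VeSeSeSFC   [V ::= V e S]
VeSeSeSFC => eeSeSeSFC   [V ::= e]
eeSeSeSFC => eeveSeSFC   [S ::= v]
eeveSeSFC => eeveveSFC   [S ::= v]
eeveveSFC => eevevevFC   [S ::= v]
eevevevFC => eeveveveqeC   [F ::= e q e]
eeveveveqeC => eeveveveqevq   [C ::= v q]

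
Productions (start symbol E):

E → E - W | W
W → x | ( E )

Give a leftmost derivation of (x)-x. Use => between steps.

E=>E-W=>W-W=>(E)-W=>(W)-W=>(x)-W=>(x)-x

E => E-W   [E → E - W]
E-W => W-W   [E → W]
W-W => (E)-W   [W → ( E )]
(E)-W => (W)-W   [E → W]
(W)-W => (x)-W   [W → x]
(x)-W => (x)-x   [W → x]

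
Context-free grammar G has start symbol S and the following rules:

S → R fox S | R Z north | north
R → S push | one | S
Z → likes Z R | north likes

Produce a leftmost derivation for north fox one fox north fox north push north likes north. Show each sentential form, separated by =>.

S => R fox S   [S → R fox S]
R fox S => S fox S   [R → S]
S fox S => north fox S   [S → north]
north fox S => north fox R Z north   [S → R Z north]
north fox R Z north => north fox S push Z north   [R → S push]
north fox S push Z north => north fox R fox S push Z north   [S → R fox S]
north fox R fox S push Z north => north fox S fox S push Z north   [R → S]
north fox S fox S push Z north => north fox R fox S fox S push Z north   [S → R fox S]
north fox R fox S fox S push Z north => north fox one fox S fox S push Z north   [R → one]
north fox one fox S fox S push Z north => north fox one fox north fox S push Z north   [S → north]
north fox one fox north fox S push Z north => north fox one fox north fox north push Z north   [S → north]
north fox one fox north fox north push Z north => north fox one fox north fox north push north likes north   [Z → north likes]

S => R fox S => S fox S => north fox S => north fox R Z north => north fox S push Z north => north fox R fox S push Z north => north fox S fox S push Z north => north fox R fox S fox S push Z north => north fox one fox S fox S push Z north => north fox one fox north fox S push Z north => north fox one fox north fox north push Z north => north fox one fox north fox north push north likes north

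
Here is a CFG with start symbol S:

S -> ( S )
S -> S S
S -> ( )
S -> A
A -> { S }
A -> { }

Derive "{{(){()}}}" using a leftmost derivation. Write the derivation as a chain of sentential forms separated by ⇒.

S ⇒ A ⇒ {S} ⇒ {A} ⇒ {{S}} ⇒ {{SS}} ⇒ {{()S}} ⇒ {{()A}} ⇒ {{(){S}}} ⇒ {{(){()}}}

S ⇒ A   [S -> A]
A ⇒ {S}   [A -> { S }]
{S} ⇒ {A}   [S -> A]
{A} ⇒ {{S}}   [A -> { S }]
{{S}} ⇒ {{SS}}   [S -> S S]
{{SS}} ⇒ {{()S}}   [S -> ( )]
{{()S}} ⇒ {{()A}}   [S -> A]
{{()A}} ⇒ {{(){S}}}   [A -> { S }]
{{(){S}}} ⇒ {{(){()}}}   [S -> ( )]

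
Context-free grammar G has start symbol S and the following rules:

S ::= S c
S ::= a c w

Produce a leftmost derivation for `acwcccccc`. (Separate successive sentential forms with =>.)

S => Sc => Scc => Sccc => Scccc => Sccccc => Scccccc => acwcccccc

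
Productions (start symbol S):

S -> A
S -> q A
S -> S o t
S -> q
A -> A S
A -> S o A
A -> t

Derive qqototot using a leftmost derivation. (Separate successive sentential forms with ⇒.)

S ⇒ A ⇒ SoA ⇒ AoA ⇒ SoAoA ⇒ qAoAoA ⇒ qSoAoAoA ⇒ qqoAoAoA ⇒ qqotoAoA ⇒ qqototoA ⇒ qqototot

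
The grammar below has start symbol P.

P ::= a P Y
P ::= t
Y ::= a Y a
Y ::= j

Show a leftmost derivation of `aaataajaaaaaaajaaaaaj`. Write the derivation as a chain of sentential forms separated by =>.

P => aPY   [P ::= a P Y]
aPY => aaPYY   [P ::= a P Y]
aaPYY => aaaPYYY   [P ::= a P Y]
aaaPYYY => aaatYYY   [P ::= t]
aaatYYY => aaataYaYY   [Y ::= a Y a]
aaataYaYY => aaataaYaaYY   [Y ::= a Y a]
aaataaYaaYY => aaataajaaYY   [Y ::= j]
aaataajaaYY => aaataajaaaYaY   [Y ::= a Y a]
aaataajaaaYaY => aaataajaaaaYaaY   [Y ::= a Y a]
aaataajaaaaYaaY => aaataajaaaaaYaaaY   [Y ::= a Y a]
aaataajaaaaaYaaaY => aaataajaaaaaaYaaaaY   [Y ::= a Y a]
aaataajaaaaaaYaaaaY => aaataajaaaaaaaYaaaaaY   [Y ::= a Y a]
aaataajaaaaaaaYaaaaaY => aaataajaaaaaaajaaaaaY   [Y ::= j]
aaataajaaaaaaajaaaaaY => aaataajaaaaaaajaaaaaj   [Y ::= j]

P => aPY => aaPYY => aaaPYYY => aaatYYY => aaataYaYY => aaataaYaaYY => aaataajaaYY => aaataajaaaYaY => aaataajaaaaYaaY => aaataajaaaaaYaaaY => aaataajaaaaaaYaaaaY => aaataajaaaaaaaYaaaaaY => aaataajaaaaaaajaaaaaY => aaataajaaaaaaajaaaaaj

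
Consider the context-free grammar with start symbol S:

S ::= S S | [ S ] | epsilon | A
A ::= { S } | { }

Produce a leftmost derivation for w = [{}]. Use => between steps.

S => [S] => [SS] => [AS] => [{}S] => [{}]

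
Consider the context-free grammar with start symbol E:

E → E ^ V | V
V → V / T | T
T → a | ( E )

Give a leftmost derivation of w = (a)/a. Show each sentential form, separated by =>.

E => V => V/T => T/T => (E)/T => (V)/T => (T)/T => (a)/T => (a)/a

E => V   [E → V]
V => V/T   [V → V / T]
V/T => T/T   [V → T]
T/T => (E)/T   [T → ( E )]
(E)/T => (V)/T   [E → V]
(V)/T => (T)/T   [V → T]
(T)/T => (a)/T   [T → a]
(a)/T => (a)/a   [T → a]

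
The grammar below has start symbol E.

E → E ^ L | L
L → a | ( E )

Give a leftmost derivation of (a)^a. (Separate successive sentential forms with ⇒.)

E ⇒ E^L   [E → E ^ L]
E^L ⇒ L^L   [E → L]
L^L ⇒ (E)^L   [L → ( E )]
(E)^L ⇒ (L)^L   [E → L]
(L)^L ⇒ (a)^L   [L → a]
(a)^L ⇒ (a)^a   [L → a]

E ⇒ E^L ⇒ L^L ⇒ (E)^L ⇒ (L)^L ⇒ (a)^L ⇒ (a)^a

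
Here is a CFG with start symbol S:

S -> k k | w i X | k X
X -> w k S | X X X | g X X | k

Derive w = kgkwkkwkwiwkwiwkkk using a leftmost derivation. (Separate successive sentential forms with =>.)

S => kX   [S -> k X]
kX => kgXX   [X -> g X X]
kgXX => kgkX   [X -> k]
kgkX => kgkwkS   [X -> w k S]
kgkwkS => kgkwkkX   [S -> k X]
kgkwkkX => kgkwkkwkS   [X -> w k S]
kgkwkkwkS => kgkwkkwkwiX   [S -> w i X]
kgkwkkwkwiX => kgkwkkwkwiwkS   [X -> w k S]
kgkwkkwkwiwkS => kgkwkkwkwiwkwiX   [S -> w i X]
kgkwkkwkwiwkwiX => kgkwkkwkwiwkwiwkS   [X -> w k S]
kgkwkkwkwiwkwiwkS => kgkwkkwkwiwkwiwkkk   [S -> k k]

S => kX => kgXX => kgkX => kgkwkS => kgkwkkX => kgkwkkwkS => kgkwkkwkwiX => kgkwkkwkwiwkS => kgkwkkwkwiwkwiX => kgkwkkwkwiwkwiwkS => kgkwkkwkwiwkwiwkkk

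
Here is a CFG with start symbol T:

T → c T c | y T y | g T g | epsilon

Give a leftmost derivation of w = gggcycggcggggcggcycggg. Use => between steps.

T => gTg   [T → g T g]
gTg => ggTgg   [T → g T g]
ggTgg => gggTggg   [T → g T g]
gggTggg => gggcTcggg   [T → c T c]
gggcTcggg => gggcyTycggg   [T → y T y]
gggcyTycggg => gggcycTcycggg   [T → c T c]
gggcycTcycggg => gggcycgTgcycggg   [T → g T g]
gggcycgTgcycggg => gggcycggTggcycggg   [T → g T g]
gggcycggTggcycggg => gggcycggcTcggcycggg   [T → c T c]
gggcycggcTcggcycggg => gggcycggcgTgcggcycggg   [T → g T g]
gggcycggcgTgcggcycggg => gggcycggcggTggcggcycggg   [T → g T g]
gggcycggcggTggcggcycggg => gggcycggcggggcggcycggg   [T → epsilon]

T=>gTg=>ggTgg=>gggTggg=>gggcTcggg=>gggcyTycggg=>gggcycTcycggg=>gggcycgTgcycggg=>gggcycggTggcycggg=>gggcycggcTcggcycggg=>gggcycggcgTgcggcycggg=>gggcycggcggTggcggcycggg=>gggcycggcggggcggcycggg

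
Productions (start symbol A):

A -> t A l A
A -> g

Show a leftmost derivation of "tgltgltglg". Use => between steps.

A => tAlA => tglA => tgltAlA => tgltglA => tgltgltAlA => tgltgltglA => tgltgltglg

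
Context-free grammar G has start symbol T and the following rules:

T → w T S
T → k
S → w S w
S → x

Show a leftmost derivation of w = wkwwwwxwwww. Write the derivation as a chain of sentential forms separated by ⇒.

T ⇒ wTS   [T → w T S]
wTS ⇒ wkS   [T → k]
wkS ⇒ wkwSw   [S → w S w]
wkwSw ⇒ wkwwSww   [S → w S w]
wkwwSww ⇒ wkwwwSwww   [S → w S w]
wkwwwSwww ⇒ wkwwwwSwwww   [S → w S w]
wkwwwwSwwww ⇒ wkwwwwxwwww   [S → x]

T ⇒ wTS ⇒ wkS ⇒ wkwSw ⇒ wkwwSww ⇒ wkwwwSwww ⇒ wkwwwwSwwww ⇒ wkwwwwxwwww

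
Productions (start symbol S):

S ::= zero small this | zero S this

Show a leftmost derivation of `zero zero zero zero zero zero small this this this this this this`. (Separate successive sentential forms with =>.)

S => zero S this => zero zero S this this => zero zero zero S this this this => zero zero zero zero S this this this this => zero zero zero zero zero S this this this this this => zero zero zero zero zero zero small this this this this this this

S => zero S this   [S ::= zero S this]
zero S this => zero zero S this this   [S ::= zero S this]
zero zero S this this => zero zero zero S this this this   [S ::= zero S this]
zero zero zero S this this this => zero zero zero zero S this this this this   [S ::= zero S this]
zero zero zero zero S this this this this => zero zero zero zero zero S this this this this this   [S ::= zero S this]
zero zero zero zero zero S this this this this this => zero zero zero zero zero zero small this this this this this this   [S ::= zero small this]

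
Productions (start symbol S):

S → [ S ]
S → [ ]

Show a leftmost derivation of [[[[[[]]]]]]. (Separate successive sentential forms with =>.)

S => [S] => [[S]] => [[[S]]] => [[[[S]]]] => [[[[[S]]]]] => [[[[[[]]]]]]

S => [S]   [S → [ S ]]
[S] => [[S]]   [S → [ S ]]
[[S]] => [[[S]]]   [S → [ S ]]
[[[S]]] => [[[[S]]]]   [S → [ S ]]
[[[[S]]]] => [[[[[S]]]]]   [S → [ S ]]
[[[[[S]]]]] => [[[[[[]]]]]]   [S → [ ]]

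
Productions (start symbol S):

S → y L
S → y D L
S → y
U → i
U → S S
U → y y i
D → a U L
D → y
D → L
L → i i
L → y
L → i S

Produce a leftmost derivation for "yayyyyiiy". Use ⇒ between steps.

S ⇒ yDL   [S → y D L]
yDL ⇒ yaULL   [D → a U L]
yaULL ⇒ yaSSLL   [U → S S]
yaSSLL ⇒ yayDLSLL   [S → y D L]
yayDLSLL ⇒ yayyLSLL   [D → y]
yayyLSLL ⇒ yayyySLL   [L → y]
yayyySLL ⇒ yayyyyLL   [S → y]
yayyyyLL ⇒ yayyyyiiL   [L → i i]
yayyyyiiL ⇒ yayyyyiiy   [L → y]

S ⇒ yDL ⇒ yaULL ⇒ yaSSLL ⇒ yayDLSLL ⇒ yayyLSLL ⇒ yayyySLL ⇒ yayyyyLL ⇒ yayyyyiiL ⇒ yayyyyiiy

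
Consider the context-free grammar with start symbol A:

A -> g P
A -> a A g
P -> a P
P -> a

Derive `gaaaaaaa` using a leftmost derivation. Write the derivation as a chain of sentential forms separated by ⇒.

A ⇒ gP ⇒ gaP ⇒ gaaP ⇒ gaaaP ⇒ gaaaaP ⇒ gaaaaaP ⇒ gaaaaaaP ⇒ gaaaaaaa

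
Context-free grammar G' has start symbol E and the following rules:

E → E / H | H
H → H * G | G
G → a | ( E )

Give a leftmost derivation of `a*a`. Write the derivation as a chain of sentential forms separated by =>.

E => H   [E → H]
H => H*G   [H → H * G]
H*G => G*G   [H → G]
G*G => a*G   [G → a]
a*G => a*a   [G → a]

E=>H=>H*G=>G*G=>a*G=>a*a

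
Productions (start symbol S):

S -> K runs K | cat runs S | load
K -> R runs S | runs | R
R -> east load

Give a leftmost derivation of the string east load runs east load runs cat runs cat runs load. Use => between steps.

S => K runs K => R runs K => east load runs K => east load runs R runs S => east load runs east load runs S => east load runs east load runs cat runs S => east load runs east load runs cat runs cat runs S => east load runs east load runs cat runs cat runs load

S => K runs K   [S -> K runs K]
K runs K => R runs K   [K -> R]
R runs K => east load runs K   [R -> east load]
east load runs K => east load runs R runs S   [K -> R runs S]
east load runs R runs S => east load runs east load runs S   [R -> east load]
east load runs east load runs S => east load runs east load runs cat runs S   [S -> cat runs S]
east load runs east load runs cat runs S => east load runs east load runs cat runs cat runs S   [S -> cat runs S]
east load runs east load runs cat runs cat runs S => east load runs east load runs cat runs cat runs load   [S -> load]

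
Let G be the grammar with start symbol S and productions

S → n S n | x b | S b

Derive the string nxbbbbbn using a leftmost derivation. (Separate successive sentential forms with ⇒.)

S⇒nSn⇒nSbn⇒nSbbn⇒nSbbbn⇒nSbbbbn⇒nxbbbbbn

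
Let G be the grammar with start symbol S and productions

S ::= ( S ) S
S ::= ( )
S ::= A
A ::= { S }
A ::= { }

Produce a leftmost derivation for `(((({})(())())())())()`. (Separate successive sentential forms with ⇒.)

S ⇒ (S)S   [S ::= ( S ) S]
(S)S ⇒ ((S)S)S   [S ::= ( S ) S]
((S)S)S ⇒ (((S)S)S)S   [S ::= ( S ) S]
(((S)S)S)S ⇒ ((((S)S)S)S)S   [S ::= ( S ) S]
((((S)S)S)S)S ⇒ ((((A)S)S)S)S   [S ::= A]
((((A)S)S)S)S ⇒ (((({})S)S)S)S   [A ::= { }]
(((({})S)S)S)S ⇒ (((({})(S)S)S)S)S   [S ::= ( S ) S]
(((({})(S)S)S)S)S ⇒ (((({})(())S)S)S)S   [S ::= ( )]
(((({})(())S)S)S)S ⇒ (((({})(())())S)S)S   [S ::= ( )]
(((({})(())())S)S)S ⇒ (((({})(())())())S)S   [S ::= ( )]
(((({})(())())())S)S ⇒ (((({})(())())())())S   [S ::= ( )]
(((({})(())())())())S ⇒ (((({})(())())())())()   [S ::= ( )]

S ⇒ (S)S ⇒ ((S)S)S ⇒ (((S)S)S)S ⇒ ((((S)S)S)S)S ⇒ ((((A)S)S)S)S ⇒ (((({})S)S)S)S ⇒ (((({})(S)S)S)S)S ⇒ (((({})(())S)S)S)S ⇒ (((({})(())())S)S)S ⇒ (((({})(())())())S)S ⇒ (((({})(())())())())S ⇒ (((({})(())())())())()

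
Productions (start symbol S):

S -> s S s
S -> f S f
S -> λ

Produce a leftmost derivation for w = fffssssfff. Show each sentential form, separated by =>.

S => fSf   [S -> f S f]
fSf => ffSff   [S -> f S f]
ffSff => fffSfff   [S -> f S f]
fffSfff => fffsSsfff   [S -> s S s]
fffsSsfff => fffssSssfff   [S -> s S s]
fffssSssfff => fffssssfff   [S -> λ]

S => fSf => ffSff => fffSfff => fffsSsfff => fffssSssfff => fffssssfff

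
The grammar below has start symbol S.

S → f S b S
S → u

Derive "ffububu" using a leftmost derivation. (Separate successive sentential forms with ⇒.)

S⇒fSbS⇒ffSbSbS⇒ffubSbS⇒ffububS⇒ffububu

S ⇒ fSbS   [S → f S b S]
fSbS ⇒ ffSbSbS   [S → f S b S]
ffSbSbS ⇒ ffubSbS   [S → u]
ffubSbS ⇒ ffububS   [S → u]
ffububS ⇒ ffububu   [S → u]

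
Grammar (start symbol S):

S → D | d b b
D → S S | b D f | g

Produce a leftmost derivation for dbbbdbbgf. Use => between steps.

S => D => SS => dbbS => dbbD => dbbbDf => dbbbSSf => dbbbdbbSf => dbbbdbbDf => dbbbdbbgf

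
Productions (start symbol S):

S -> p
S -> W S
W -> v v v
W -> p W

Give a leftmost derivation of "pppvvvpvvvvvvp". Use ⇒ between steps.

S⇒WS⇒pWS⇒ppWS⇒pppWS⇒pppvvvS⇒pppvvvWS⇒pppvvvpWS⇒pppvvvpvvvS⇒pppvvvpvvvWS⇒pppvvvpvvvvvvS⇒pppvvvpvvvvvvp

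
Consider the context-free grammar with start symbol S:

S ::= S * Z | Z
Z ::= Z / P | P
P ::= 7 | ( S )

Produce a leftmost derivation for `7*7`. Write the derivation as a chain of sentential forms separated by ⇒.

S ⇒ S*Z   [S ::= S * Z]
S*Z ⇒ Z*Z   [S ::= Z]
Z*Z ⇒ P*Z   [Z ::= P]
P*Z ⇒ 7*Z   [P ::= 7]
7*Z ⇒ 7*P   [Z ::= P]
7*P ⇒ 7*7   [P ::= 7]

S⇒S*Z⇒Z*Z⇒P*Z⇒7*Z⇒7*P⇒7*7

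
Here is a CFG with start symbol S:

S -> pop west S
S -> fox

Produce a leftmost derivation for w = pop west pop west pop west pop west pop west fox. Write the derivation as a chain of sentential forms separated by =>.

S => pop west S   [S -> pop west S]
pop west S => pop west pop west S   [S -> pop west S]
pop west pop west S => pop west pop west pop west S   [S -> pop west S]
pop west pop west pop west S => pop west pop west pop west pop west S   [S -> pop west S]
pop west pop west pop west pop west S => pop west pop west pop west pop west pop west S   [S -> pop west S]
pop west pop west pop west pop west pop west S => pop west pop west pop west pop west pop west fox   [S -> fox]

S => pop west S => pop west pop west S => pop west pop west pop west S => pop west pop west pop west pop west S => pop west pop west pop west pop west pop west S => pop west pop west pop west pop west pop west fox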